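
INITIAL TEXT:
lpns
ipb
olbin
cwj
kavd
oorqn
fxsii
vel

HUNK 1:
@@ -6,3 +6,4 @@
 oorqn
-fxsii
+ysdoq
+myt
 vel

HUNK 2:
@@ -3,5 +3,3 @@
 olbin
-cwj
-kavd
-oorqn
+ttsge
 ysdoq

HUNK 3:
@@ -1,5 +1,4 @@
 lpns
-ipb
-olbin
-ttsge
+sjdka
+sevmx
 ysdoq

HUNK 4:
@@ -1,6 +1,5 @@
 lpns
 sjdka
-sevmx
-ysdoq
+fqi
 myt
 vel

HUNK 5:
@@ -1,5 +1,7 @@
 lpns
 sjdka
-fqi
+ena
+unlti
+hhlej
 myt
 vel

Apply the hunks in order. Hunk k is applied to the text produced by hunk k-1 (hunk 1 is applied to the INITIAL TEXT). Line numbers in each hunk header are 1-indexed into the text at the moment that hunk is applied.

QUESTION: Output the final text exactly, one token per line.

Hunk 1: at line 6 remove [fxsii] add [ysdoq,myt] -> 9 lines: lpns ipb olbin cwj kavd oorqn ysdoq myt vel
Hunk 2: at line 3 remove [cwj,kavd,oorqn] add [ttsge] -> 7 lines: lpns ipb olbin ttsge ysdoq myt vel
Hunk 3: at line 1 remove [ipb,olbin,ttsge] add [sjdka,sevmx] -> 6 lines: lpns sjdka sevmx ysdoq myt vel
Hunk 4: at line 1 remove [sevmx,ysdoq] add [fqi] -> 5 lines: lpns sjdka fqi myt vel
Hunk 5: at line 1 remove [fqi] add [ena,unlti,hhlej] -> 7 lines: lpns sjdka ena unlti hhlej myt vel

Answer: lpns
sjdka
ena
unlti
hhlej
myt
vel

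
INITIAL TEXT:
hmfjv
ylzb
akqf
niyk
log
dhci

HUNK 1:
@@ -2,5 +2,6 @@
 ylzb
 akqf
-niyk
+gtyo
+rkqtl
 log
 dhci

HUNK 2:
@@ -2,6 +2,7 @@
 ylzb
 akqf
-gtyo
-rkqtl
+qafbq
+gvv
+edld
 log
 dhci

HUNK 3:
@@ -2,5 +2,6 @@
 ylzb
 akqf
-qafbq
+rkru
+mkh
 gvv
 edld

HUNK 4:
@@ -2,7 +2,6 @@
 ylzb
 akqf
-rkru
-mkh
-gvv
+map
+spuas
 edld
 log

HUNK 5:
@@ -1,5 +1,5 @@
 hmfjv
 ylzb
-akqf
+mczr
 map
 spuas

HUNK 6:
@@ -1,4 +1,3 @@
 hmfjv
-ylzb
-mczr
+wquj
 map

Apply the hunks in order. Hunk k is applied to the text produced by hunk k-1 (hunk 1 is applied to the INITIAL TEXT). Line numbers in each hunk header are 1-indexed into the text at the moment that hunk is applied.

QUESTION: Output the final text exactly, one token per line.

Hunk 1: at line 2 remove [niyk] add [gtyo,rkqtl] -> 7 lines: hmfjv ylzb akqf gtyo rkqtl log dhci
Hunk 2: at line 2 remove [gtyo,rkqtl] add [qafbq,gvv,edld] -> 8 lines: hmfjv ylzb akqf qafbq gvv edld log dhci
Hunk 3: at line 2 remove [qafbq] add [rkru,mkh] -> 9 lines: hmfjv ylzb akqf rkru mkh gvv edld log dhci
Hunk 4: at line 2 remove [rkru,mkh,gvv] add [map,spuas] -> 8 lines: hmfjv ylzb akqf map spuas edld log dhci
Hunk 5: at line 1 remove [akqf] add [mczr] -> 8 lines: hmfjv ylzb mczr map spuas edld log dhci
Hunk 6: at line 1 remove [ylzb,mczr] add [wquj] -> 7 lines: hmfjv wquj map spuas edld log dhci

Answer: hmfjv
wquj
map
spuas
edld
log
dhci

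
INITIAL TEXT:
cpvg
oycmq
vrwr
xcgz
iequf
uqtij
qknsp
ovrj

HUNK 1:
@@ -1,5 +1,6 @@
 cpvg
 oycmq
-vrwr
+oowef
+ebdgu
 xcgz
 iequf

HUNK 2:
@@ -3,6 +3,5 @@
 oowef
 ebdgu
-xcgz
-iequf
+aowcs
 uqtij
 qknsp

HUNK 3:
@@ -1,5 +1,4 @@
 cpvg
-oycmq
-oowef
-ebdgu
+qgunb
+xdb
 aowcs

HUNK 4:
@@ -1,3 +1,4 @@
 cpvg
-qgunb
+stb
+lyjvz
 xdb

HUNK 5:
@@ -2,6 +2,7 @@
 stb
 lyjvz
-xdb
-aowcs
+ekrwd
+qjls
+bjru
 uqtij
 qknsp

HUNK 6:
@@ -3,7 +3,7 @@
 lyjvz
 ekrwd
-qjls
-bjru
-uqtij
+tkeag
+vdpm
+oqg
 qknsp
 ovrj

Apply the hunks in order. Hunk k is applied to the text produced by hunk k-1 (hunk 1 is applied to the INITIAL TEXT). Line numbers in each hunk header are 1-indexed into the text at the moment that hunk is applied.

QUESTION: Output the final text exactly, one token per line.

Answer: cpvg
stb
lyjvz
ekrwd
tkeag
vdpm
oqg
qknsp
ovrj

Derivation:
Hunk 1: at line 1 remove [vrwr] add [oowef,ebdgu] -> 9 lines: cpvg oycmq oowef ebdgu xcgz iequf uqtij qknsp ovrj
Hunk 2: at line 3 remove [xcgz,iequf] add [aowcs] -> 8 lines: cpvg oycmq oowef ebdgu aowcs uqtij qknsp ovrj
Hunk 3: at line 1 remove [oycmq,oowef,ebdgu] add [qgunb,xdb] -> 7 lines: cpvg qgunb xdb aowcs uqtij qknsp ovrj
Hunk 4: at line 1 remove [qgunb] add [stb,lyjvz] -> 8 lines: cpvg stb lyjvz xdb aowcs uqtij qknsp ovrj
Hunk 5: at line 2 remove [xdb,aowcs] add [ekrwd,qjls,bjru] -> 9 lines: cpvg stb lyjvz ekrwd qjls bjru uqtij qknsp ovrj
Hunk 6: at line 3 remove [qjls,bjru,uqtij] add [tkeag,vdpm,oqg] -> 9 lines: cpvg stb lyjvz ekrwd tkeag vdpm oqg qknsp ovrj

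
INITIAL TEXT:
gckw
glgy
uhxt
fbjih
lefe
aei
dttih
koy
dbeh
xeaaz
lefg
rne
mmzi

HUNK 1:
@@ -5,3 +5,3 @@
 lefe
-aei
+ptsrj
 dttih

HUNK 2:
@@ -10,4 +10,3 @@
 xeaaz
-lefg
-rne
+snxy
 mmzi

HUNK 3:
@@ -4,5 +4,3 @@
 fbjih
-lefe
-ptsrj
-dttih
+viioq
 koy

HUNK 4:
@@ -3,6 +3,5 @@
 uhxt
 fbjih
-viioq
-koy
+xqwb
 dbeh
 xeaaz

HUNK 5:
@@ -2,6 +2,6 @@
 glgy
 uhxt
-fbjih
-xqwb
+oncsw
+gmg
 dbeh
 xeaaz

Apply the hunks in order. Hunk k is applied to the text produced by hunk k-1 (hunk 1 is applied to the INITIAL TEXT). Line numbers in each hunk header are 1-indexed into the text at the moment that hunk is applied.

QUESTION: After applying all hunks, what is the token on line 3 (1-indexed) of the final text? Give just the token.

Hunk 1: at line 5 remove [aei] add [ptsrj] -> 13 lines: gckw glgy uhxt fbjih lefe ptsrj dttih koy dbeh xeaaz lefg rne mmzi
Hunk 2: at line 10 remove [lefg,rne] add [snxy] -> 12 lines: gckw glgy uhxt fbjih lefe ptsrj dttih koy dbeh xeaaz snxy mmzi
Hunk 3: at line 4 remove [lefe,ptsrj,dttih] add [viioq] -> 10 lines: gckw glgy uhxt fbjih viioq koy dbeh xeaaz snxy mmzi
Hunk 4: at line 3 remove [viioq,koy] add [xqwb] -> 9 lines: gckw glgy uhxt fbjih xqwb dbeh xeaaz snxy mmzi
Hunk 5: at line 2 remove [fbjih,xqwb] add [oncsw,gmg] -> 9 lines: gckw glgy uhxt oncsw gmg dbeh xeaaz snxy mmzi
Final line 3: uhxt

Answer: uhxt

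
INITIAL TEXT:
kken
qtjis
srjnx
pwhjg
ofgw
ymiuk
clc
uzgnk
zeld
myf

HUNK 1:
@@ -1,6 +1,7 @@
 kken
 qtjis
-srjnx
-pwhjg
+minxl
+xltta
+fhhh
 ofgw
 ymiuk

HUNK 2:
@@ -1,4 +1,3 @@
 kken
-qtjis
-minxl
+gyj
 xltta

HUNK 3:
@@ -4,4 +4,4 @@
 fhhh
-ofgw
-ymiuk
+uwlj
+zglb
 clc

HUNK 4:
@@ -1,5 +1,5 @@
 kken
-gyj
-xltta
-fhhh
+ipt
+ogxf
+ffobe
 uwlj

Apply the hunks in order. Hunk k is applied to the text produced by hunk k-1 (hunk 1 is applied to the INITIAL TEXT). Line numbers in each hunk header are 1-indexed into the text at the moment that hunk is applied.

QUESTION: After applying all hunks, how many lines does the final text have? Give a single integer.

Answer: 10

Derivation:
Hunk 1: at line 1 remove [srjnx,pwhjg] add [minxl,xltta,fhhh] -> 11 lines: kken qtjis minxl xltta fhhh ofgw ymiuk clc uzgnk zeld myf
Hunk 2: at line 1 remove [qtjis,minxl] add [gyj] -> 10 lines: kken gyj xltta fhhh ofgw ymiuk clc uzgnk zeld myf
Hunk 3: at line 4 remove [ofgw,ymiuk] add [uwlj,zglb] -> 10 lines: kken gyj xltta fhhh uwlj zglb clc uzgnk zeld myf
Hunk 4: at line 1 remove [gyj,xltta,fhhh] add [ipt,ogxf,ffobe] -> 10 lines: kken ipt ogxf ffobe uwlj zglb clc uzgnk zeld myf
Final line count: 10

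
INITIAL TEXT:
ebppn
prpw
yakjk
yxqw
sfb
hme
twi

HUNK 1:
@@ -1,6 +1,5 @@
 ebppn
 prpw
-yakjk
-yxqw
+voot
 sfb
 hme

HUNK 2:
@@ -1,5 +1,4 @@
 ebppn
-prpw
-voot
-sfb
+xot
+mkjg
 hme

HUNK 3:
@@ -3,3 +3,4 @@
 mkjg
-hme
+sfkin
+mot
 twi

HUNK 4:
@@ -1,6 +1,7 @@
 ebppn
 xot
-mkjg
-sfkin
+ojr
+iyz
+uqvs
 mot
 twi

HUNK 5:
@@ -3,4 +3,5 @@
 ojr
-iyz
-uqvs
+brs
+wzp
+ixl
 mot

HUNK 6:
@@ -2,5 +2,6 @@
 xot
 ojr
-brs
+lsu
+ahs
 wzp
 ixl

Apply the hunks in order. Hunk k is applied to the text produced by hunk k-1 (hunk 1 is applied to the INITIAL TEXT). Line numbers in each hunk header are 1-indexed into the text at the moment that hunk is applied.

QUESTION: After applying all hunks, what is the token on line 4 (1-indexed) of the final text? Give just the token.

Hunk 1: at line 1 remove [yakjk,yxqw] add [voot] -> 6 lines: ebppn prpw voot sfb hme twi
Hunk 2: at line 1 remove [prpw,voot,sfb] add [xot,mkjg] -> 5 lines: ebppn xot mkjg hme twi
Hunk 3: at line 3 remove [hme] add [sfkin,mot] -> 6 lines: ebppn xot mkjg sfkin mot twi
Hunk 4: at line 1 remove [mkjg,sfkin] add [ojr,iyz,uqvs] -> 7 lines: ebppn xot ojr iyz uqvs mot twi
Hunk 5: at line 3 remove [iyz,uqvs] add [brs,wzp,ixl] -> 8 lines: ebppn xot ojr brs wzp ixl mot twi
Hunk 6: at line 2 remove [brs] add [lsu,ahs] -> 9 lines: ebppn xot ojr lsu ahs wzp ixl mot twi
Final line 4: lsu

Answer: lsu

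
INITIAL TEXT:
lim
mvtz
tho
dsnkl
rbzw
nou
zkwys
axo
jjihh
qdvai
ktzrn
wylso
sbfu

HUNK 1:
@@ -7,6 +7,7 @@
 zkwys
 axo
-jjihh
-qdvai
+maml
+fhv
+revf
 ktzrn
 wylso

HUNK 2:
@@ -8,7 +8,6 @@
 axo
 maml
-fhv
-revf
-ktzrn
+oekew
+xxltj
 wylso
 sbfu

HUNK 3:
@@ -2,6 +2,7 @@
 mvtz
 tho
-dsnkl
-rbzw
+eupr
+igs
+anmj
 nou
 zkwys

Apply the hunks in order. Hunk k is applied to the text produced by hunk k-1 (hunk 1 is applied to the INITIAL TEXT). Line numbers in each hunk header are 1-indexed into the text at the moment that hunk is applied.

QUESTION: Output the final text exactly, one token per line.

Hunk 1: at line 7 remove [jjihh,qdvai] add [maml,fhv,revf] -> 14 lines: lim mvtz tho dsnkl rbzw nou zkwys axo maml fhv revf ktzrn wylso sbfu
Hunk 2: at line 8 remove [fhv,revf,ktzrn] add [oekew,xxltj] -> 13 lines: lim mvtz tho dsnkl rbzw nou zkwys axo maml oekew xxltj wylso sbfu
Hunk 3: at line 2 remove [dsnkl,rbzw] add [eupr,igs,anmj] -> 14 lines: lim mvtz tho eupr igs anmj nou zkwys axo maml oekew xxltj wylso sbfu

Answer: lim
mvtz
tho
eupr
igs
anmj
nou
zkwys
axo
maml
oekew
xxltj
wylso
sbfu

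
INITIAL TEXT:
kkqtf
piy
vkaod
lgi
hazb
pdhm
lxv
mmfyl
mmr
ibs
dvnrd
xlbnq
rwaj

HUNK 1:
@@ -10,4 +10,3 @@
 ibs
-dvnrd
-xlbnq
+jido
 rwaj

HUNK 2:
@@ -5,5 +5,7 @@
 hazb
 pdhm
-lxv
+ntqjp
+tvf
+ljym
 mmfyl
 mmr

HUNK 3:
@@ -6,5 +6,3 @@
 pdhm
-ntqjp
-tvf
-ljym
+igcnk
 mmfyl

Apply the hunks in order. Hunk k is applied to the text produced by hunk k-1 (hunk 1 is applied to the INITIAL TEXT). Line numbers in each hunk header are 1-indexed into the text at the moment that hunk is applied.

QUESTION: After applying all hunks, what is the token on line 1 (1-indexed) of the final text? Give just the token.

Hunk 1: at line 10 remove [dvnrd,xlbnq] add [jido] -> 12 lines: kkqtf piy vkaod lgi hazb pdhm lxv mmfyl mmr ibs jido rwaj
Hunk 2: at line 5 remove [lxv] add [ntqjp,tvf,ljym] -> 14 lines: kkqtf piy vkaod lgi hazb pdhm ntqjp tvf ljym mmfyl mmr ibs jido rwaj
Hunk 3: at line 6 remove [ntqjp,tvf,ljym] add [igcnk] -> 12 lines: kkqtf piy vkaod lgi hazb pdhm igcnk mmfyl mmr ibs jido rwaj
Final line 1: kkqtf

Answer: kkqtf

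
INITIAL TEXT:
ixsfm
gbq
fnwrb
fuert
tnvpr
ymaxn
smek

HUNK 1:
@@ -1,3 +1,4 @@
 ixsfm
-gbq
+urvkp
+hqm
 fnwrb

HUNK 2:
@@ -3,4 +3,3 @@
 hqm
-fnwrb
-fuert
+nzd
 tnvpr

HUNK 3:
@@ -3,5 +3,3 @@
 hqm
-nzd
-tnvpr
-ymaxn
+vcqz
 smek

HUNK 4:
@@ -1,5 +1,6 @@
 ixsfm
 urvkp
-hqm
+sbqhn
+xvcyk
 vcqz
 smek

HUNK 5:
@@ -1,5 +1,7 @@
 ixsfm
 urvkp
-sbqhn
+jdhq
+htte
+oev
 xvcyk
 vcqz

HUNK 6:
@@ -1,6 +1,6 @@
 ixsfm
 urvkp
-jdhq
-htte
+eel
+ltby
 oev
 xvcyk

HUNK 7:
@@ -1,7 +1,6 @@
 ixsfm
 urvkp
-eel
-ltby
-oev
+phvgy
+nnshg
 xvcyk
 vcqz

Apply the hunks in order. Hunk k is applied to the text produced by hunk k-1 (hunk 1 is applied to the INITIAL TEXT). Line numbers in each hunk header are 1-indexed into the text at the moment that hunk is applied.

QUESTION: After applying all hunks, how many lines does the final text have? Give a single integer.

Answer: 7

Derivation:
Hunk 1: at line 1 remove [gbq] add [urvkp,hqm] -> 8 lines: ixsfm urvkp hqm fnwrb fuert tnvpr ymaxn smek
Hunk 2: at line 3 remove [fnwrb,fuert] add [nzd] -> 7 lines: ixsfm urvkp hqm nzd tnvpr ymaxn smek
Hunk 3: at line 3 remove [nzd,tnvpr,ymaxn] add [vcqz] -> 5 lines: ixsfm urvkp hqm vcqz smek
Hunk 4: at line 1 remove [hqm] add [sbqhn,xvcyk] -> 6 lines: ixsfm urvkp sbqhn xvcyk vcqz smek
Hunk 5: at line 1 remove [sbqhn] add [jdhq,htte,oev] -> 8 lines: ixsfm urvkp jdhq htte oev xvcyk vcqz smek
Hunk 6: at line 1 remove [jdhq,htte] add [eel,ltby] -> 8 lines: ixsfm urvkp eel ltby oev xvcyk vcqz smek
Hunk 7: at line 1 remove [eel,ltby,oev] add [phvgy,nnshg] -> 7 lines: ixsfm urvkp phvgy nnshg xvcyk vcqz smek
Final line count: 7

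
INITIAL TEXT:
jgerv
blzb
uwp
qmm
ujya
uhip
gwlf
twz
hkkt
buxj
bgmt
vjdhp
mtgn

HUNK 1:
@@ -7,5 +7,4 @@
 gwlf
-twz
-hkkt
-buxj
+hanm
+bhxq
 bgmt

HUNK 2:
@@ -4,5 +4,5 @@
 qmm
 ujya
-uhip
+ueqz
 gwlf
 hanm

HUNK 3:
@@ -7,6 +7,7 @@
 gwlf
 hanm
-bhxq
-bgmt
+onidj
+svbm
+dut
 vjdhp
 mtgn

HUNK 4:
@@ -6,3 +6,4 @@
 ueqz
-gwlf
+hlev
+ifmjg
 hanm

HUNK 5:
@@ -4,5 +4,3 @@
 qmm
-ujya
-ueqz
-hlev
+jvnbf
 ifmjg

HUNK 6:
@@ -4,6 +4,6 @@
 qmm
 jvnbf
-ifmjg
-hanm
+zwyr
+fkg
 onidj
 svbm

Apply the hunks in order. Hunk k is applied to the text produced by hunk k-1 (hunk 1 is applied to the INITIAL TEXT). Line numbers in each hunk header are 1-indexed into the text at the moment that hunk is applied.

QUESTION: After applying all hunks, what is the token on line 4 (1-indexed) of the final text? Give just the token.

Hunk 1: at line 7 remove [twz,hkkt,buxj] add [hanm,bhxq] -> 12 lines: jgerv blzb uwp qmm ujya uhip gwlf hanm bhxq bgmt vjdhp mtgn
Hunk 2: at line 4 remove [uhip] add [ueqz] -> 12 lines: jgerv blzb uwp qmm ujya ueqz gwlf hanm bhxq bgmt vjdhp mtgn
Hunk 3: at line 7 remove [bhxq,bgmt] add [onidj,svbm,dut] -> 13 lines: jgerv blzb uwp qmm ujya ueqz gwlf hanm onidj svbm dut vjdhp mtgn
Hunk 4: at line 6 remove [gwlf] add [hlev,ifmjg] -> 14 lines: jgerv blzb uwp qmm ujya ueqz hlev ifmjg hanm onidj svbm dut vjdhp mtgn
Hunk 5: at line 4 remove [ujya,ueqz,hlev] add [jvnbf] -> 12 lines: jgerv blzb uwp qmm jvnbf ifmjg hanm onidj svbm dut vjdhp mtgn
Hunk 6: at line 4 remove [ifmjg,hanm] add [zwyr,fkg] -> 12 lines: jgerv blzb uwp qmm jvnbf zwyr fkg onidj svbm dut vjdhp mtgn
Final line 4: qmm

Answer: qmm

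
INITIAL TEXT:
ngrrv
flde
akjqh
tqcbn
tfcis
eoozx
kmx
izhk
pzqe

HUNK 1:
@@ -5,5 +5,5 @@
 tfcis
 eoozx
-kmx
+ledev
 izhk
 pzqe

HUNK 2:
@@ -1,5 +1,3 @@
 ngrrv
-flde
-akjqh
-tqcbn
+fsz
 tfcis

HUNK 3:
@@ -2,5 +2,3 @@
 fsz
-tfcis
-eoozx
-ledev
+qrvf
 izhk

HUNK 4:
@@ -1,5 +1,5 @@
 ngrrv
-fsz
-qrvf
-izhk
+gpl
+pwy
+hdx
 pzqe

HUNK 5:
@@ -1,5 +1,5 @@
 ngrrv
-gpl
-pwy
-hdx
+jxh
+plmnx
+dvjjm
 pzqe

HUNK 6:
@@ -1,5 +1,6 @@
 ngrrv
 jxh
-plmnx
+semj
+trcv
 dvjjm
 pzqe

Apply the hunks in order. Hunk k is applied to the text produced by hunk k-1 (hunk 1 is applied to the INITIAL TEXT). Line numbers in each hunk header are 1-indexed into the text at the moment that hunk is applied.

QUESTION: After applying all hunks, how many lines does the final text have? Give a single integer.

Hunk 1: at line 5 remove [kmx] add [ledev] -> 9 lines: ngrrv flde akjqh tqcbn tfcis eoozx ledev izhk pzqe
Hunk 2: at line 1 remove [flde,akjqh,tqcbn] add [fsz] -> 7 lines: ngrrv fsz tfcis eoozx ledev izhk pzqe
Hunk 3: at line 2 remove [tfcis,eoozx,ledev] add [qrvf] -> 5 lines: ngrrv fsz qrvf izhk pzqe
Hunk 4: at line 1 remove [fsz,qrvf,izhk] add [gpl,pwy,hdx] -> 5 lines: ngrrv gpl pwy hdx pzqe
Hunk 5: at line 1 remove [gpl,pwy,hdx] add [jxh,plmnx,dvjjm] -> 5 lines: ngrrv jxh plmnx dvjjm pzqe
Hunk 6: at line 1 remove [plmnx] add [semj,trcv] -> 6 lines: ngrrv jxh semj trcv dvjjm pzqe
Final line count: 6

Answer: 6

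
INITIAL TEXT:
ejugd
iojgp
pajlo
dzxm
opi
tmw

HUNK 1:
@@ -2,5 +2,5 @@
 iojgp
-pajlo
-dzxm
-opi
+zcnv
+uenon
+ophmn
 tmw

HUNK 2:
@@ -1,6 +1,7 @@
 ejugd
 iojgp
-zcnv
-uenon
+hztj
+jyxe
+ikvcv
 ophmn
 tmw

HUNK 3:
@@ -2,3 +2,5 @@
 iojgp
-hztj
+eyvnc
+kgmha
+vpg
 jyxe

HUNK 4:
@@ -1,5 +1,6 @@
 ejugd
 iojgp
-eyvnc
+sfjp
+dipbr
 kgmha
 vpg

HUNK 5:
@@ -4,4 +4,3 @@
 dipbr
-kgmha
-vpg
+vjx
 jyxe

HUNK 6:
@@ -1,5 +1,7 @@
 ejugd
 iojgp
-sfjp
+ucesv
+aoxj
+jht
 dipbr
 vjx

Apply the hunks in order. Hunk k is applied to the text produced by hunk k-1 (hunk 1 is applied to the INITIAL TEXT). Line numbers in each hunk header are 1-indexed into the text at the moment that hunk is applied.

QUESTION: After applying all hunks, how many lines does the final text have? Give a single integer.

Answer: 11

Derivation:
Hunk 1: at line 2 remove [pajlo,dzxm,opi] add [zcnv,uenon,ophmn] -> 6 lines: ejugd iojgp zcnv uenon ophmn tmw
Hunk 2: at line 1 remove [zcnv,uenon] add [hztj,jyxe,ikvcv] -> 7 lines: ejugd iojgp hztj jyxe ikvcv ophmn tmw
Hunk 3: at line 2 remove [hztj] add [eyvnc,kgmha,vpg] -> 9 lines: ejugd iojgp eyvnc kgmha vpg jyxe ikvcv ophmn tmw
Hunk 4: at line 1 remove [eyvnc] add [sfjp,dipbr] -> 10 lines: ejugd iojgp sfjp dipbr kgmha vpg jyxe ikvcv ophmn tmw
Hunk 5: at line 4 remove [kgmha,vpg] add [vjx] -> 9 lines: ejugd iojgp sfjp dipbr vjx jyxe ikvcv ophmn tmw
Hunk 6: at line 1 remove [sfjp] add [ucesv,aoxj,jht] -> 11 lines: ejugd iojgp ucesv aoxj jht dipbr vjx jyxe ikvcv ophmn tmw
Final line count: 11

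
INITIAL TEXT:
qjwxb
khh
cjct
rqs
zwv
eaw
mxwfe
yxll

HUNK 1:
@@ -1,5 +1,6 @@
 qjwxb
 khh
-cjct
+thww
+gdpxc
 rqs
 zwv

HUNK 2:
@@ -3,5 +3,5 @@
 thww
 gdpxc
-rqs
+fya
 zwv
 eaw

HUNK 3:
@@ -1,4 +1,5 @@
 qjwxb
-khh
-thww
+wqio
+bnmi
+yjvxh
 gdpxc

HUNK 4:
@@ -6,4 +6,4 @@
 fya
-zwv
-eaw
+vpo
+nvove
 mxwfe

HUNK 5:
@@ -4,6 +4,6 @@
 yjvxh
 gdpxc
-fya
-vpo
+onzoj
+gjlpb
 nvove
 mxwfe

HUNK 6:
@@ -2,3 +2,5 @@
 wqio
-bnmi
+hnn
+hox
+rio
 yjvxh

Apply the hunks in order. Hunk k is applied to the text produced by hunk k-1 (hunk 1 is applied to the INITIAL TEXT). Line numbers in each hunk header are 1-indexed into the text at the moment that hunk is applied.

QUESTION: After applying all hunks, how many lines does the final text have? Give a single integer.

Hunk 1: at line 1 remove [cjct] add [thww,gdpxc] -> 9 lines: qjwxb khh thww gdpxc rqs zwv eaw mxwfe yxll
Hunk 2: at line 3 remove [rqs] add [fya] -> 9 lines: qjwxb khh thww gdpxc fya zwv eaw mxwfe yxll
Hunk 3: at line 1 remove [khh,thww] add [wqio,bnmi,yjvxh] -> 10 lines: qjwxb wqio bnmi yjvxh gdpxc fya zwv eaw mxwfe yxll
Hunk 4: at line 6 remove [zwv,eaw] add [vpo,nvove] -> 10 lines: qjwxb wqio bnmi yjvxh gdpxc fya vpo nvove mxwfe yxll
Hunk 5: at line 4 remove [fya,vpo] add [onzoj,gjlpb] -> 10 lines: qjwxb wqio bnmi yjvxh gdpxc onzoj gjlpb nvove mxwfe yxll
Hunk 6: at line 2 remove [bnmi] add [hnn,hox,rio] -> 12 lines: qjwxb wqio hnn hox rio yjvxh gdpxc onzoj gjlpb nvove mxwfe yxll
Final line count: 12

Answer: 12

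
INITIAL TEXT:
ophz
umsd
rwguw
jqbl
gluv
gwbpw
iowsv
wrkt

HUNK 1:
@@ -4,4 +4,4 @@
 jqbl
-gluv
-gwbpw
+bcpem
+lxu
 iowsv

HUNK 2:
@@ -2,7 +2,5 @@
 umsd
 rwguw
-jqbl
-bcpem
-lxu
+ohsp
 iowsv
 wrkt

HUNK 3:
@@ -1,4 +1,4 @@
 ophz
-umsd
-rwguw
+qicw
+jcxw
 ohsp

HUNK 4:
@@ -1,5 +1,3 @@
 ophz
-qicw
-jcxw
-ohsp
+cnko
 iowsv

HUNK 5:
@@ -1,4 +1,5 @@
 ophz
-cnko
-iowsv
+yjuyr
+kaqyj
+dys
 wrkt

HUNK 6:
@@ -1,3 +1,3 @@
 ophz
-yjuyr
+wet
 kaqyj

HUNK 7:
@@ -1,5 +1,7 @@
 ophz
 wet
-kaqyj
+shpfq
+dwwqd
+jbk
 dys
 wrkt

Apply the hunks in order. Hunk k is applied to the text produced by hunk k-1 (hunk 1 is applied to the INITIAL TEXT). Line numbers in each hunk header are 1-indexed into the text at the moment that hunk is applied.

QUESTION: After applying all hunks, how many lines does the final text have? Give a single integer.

Answer: 7

Derivation:
Hunk 1: at line 4 remove [gluv,gwbpw] add [bcpem,lxu] -> 8 lines: ophz umsd rwguw jqbl bcpem lxu iowsv wrkt
Hunk 2: at line 2 remove [jqbl,bcpem,lxu] add [ohsp] -> 6 lines: ophz umsd rwguw ohsp iowsv wrkt
Hunk 3: at line 1 remove [umsd,rwguw] add [qicw,jcxw] -> 6 lines: ophz qicw jcxw ohsp iowsv wrkt
Hunk 4: at line 1 remove [qicw,jcxw,ohsp] add [cnko] -> 4 lines: ophz cnko iowsv wrkt
Hunk 5: at line 1 remove [cnko,iowsv] add [yjuyr,kaqyj,dys] -> 5 lines: ophz yjuyr kaqyj dys wrkt
Hunk 6: at line 1 remove [yjuyr] add [wet] -> 5 lines: ophz wet kaqyj dys wrkt
Hunk 7: at line 1 remove [kaqyj] add [shpfq,dwwqd,jbk] -> 7 lines: ophz wet shpfq dwwqd jbk dys wrkt
Final line count: 7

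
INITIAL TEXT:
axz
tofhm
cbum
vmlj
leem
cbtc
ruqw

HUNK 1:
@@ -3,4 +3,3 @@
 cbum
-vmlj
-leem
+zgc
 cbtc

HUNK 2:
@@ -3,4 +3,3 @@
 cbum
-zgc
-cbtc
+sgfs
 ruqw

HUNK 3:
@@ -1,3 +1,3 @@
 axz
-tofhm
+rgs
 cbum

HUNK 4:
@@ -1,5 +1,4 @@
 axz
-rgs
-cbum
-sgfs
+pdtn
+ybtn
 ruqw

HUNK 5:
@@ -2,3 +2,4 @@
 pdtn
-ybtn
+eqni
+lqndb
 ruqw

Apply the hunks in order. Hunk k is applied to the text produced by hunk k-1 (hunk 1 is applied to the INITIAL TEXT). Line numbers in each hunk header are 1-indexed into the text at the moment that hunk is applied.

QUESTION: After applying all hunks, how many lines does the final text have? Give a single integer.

Hunk 1: at line 3 remove [vmlj,leem] add [zgc] -> 6 lines: axz tofhm cbum zgc cbtc ruqw
Hunk 2: at line 3 remove [zgc,cbtc] add [sgfs] -> 5 lines: axz tofhm cbum sgfs ruqw
Hunk 3: at line 1 remove [tofhm] add [rgs] -> 5 lines: axz rgs cbum sgfs ruqw
Hunk 4: at line 1 remove [rgs,cbum,sgfs] add [pdtn,ybtn] -> 4 lines: axz pdtn ybtn ruqw
Hunk 5: at line 2 remove [ybtn] add [eqni,lqndb] -> 5 lines: axz pdtn eqni lqndb ruqw
Final line count: 5

Answer: 5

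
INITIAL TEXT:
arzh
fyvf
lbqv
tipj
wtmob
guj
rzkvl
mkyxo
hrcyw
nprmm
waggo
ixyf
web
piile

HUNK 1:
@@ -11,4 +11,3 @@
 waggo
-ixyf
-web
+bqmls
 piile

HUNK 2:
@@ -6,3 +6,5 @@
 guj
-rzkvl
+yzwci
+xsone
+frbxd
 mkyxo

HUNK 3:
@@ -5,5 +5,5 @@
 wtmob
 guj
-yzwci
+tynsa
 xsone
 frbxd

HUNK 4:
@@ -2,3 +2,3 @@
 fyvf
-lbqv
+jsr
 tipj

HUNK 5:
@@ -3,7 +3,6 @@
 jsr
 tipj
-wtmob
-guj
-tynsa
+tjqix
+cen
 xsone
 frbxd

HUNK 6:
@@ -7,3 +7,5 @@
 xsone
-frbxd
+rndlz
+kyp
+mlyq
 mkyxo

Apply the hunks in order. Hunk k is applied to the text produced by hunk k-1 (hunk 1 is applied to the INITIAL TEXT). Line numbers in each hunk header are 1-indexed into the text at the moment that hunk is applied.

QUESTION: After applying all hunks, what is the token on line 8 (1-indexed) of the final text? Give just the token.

Answer: rndlz

Derivation:
Hunk 1: at line 11 remove [ixyf,web] add [bqmls] -> 13 lines: arzh fyvf lbqv tipj wtmob guj rzkvl mkyxo hrcyw nprmm waggo bqmls piile
Hunk 2: at line 6 remove [rzkvl] add [yzwci,xsone,frbxd] -> 15 lines: arzh fyvf lbqv tipj wtmob guj yzwci xsone frbxd mkyxo hrcyw nprmm waggo bqmls piile
Hunk 3: at line 5 remove [yzwci] add [tynsa] -> 15 lines: arzh fyvf lbqv tipj wtmob guj tynsa xsone frbxd mkyxo hrcyw nprmm waggo bqmls piile
Hunk 4: at line 2 remove [lbqv] add [jsr] -> 15 lines: arzh fyvf jsr tipj wtmob guj tynsa xsone frbxd mkyxo hrcyw nprmm waggo bqmls piile
Hunk 5: at line 3 remove [wtmob,guj,tynsa] add [tjqix,cen] -> 14 lines: arzh fyvf jsr tipj tjqix cen xsone frbxd mkyxo hrcyw nprmm waggo bqmls piile
Hunk 6: at line 7 remove [frbxd] add [rndlz,kyp,mlyq] -> 16 lines: arzh fyvf jsr tipj tjqix cen xsone rndlz kyp mlyq mkyxo hrcyw nprmm waggo bqmls piile
Final line 8: rndlz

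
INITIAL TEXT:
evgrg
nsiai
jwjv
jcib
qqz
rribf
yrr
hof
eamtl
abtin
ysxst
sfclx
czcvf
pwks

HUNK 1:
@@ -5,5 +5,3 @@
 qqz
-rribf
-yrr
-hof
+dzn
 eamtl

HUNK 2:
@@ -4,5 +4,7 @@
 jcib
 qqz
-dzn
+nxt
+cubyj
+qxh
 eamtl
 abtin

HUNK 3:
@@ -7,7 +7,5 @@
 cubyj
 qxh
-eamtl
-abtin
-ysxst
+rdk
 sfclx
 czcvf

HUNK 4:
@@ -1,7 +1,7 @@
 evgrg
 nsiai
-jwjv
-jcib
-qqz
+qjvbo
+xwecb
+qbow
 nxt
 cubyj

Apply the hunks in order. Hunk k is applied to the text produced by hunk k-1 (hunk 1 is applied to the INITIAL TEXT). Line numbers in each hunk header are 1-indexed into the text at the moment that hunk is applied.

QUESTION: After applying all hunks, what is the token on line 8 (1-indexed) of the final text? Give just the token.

Answer: qxh

Derivation:
Hunk 1: at line 5 remove [rribf,yrr,hof] add [dzn] -> 12 lines: evgrg nsiai jwjv jcib qqz dzn eamtl abtin ysxst sfclx czcvf pwks
Hunk 2: at line 4 remove [dzn] add [nxt,cubyj,qxh] -> 14 lines: evgrg nsiai jwjv jcib qqz nxt cubyj qxh eamtl abtin ysxst sfclx czcvf pwks
Hunk 3: at line 7 remove [eamtl,abtin,ysxst] add [rdk] -> 12 lines: evgrg nsiai jwjv jcib qqz nxt cubyj qxh rdk sfclx czcvf pwks
Hunk 4: at line 1 remove [jwjv,jcib,qqz] add [qjvbo,xwecb,qbow] -> 12 lines: evgrg nsiai qjvbo xwecb qbow nxt cubyj qxh rdk sfclx czcvf pwks
Final line 8: qxh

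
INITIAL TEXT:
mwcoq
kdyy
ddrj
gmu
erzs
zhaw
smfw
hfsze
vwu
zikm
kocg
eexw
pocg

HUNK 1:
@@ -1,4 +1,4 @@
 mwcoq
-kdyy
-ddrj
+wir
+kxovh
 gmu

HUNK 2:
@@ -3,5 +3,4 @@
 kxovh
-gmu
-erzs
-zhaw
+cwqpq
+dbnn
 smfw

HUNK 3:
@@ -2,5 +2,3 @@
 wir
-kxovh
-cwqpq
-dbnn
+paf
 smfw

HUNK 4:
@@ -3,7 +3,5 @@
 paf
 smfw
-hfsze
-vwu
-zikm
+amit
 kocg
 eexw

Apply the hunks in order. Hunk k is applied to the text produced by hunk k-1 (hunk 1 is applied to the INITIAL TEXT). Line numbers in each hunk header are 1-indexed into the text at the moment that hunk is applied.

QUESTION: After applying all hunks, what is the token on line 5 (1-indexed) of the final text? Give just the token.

Answer: amit

Derivation:
Hunk 1: at line 1 remove [kdyy,ddrj] add [wir,kxovh] -> 13 lines: mwcoq wir kxovh gmu erzs zhaw smfw hfsze vwu zikm kocg eexw pocg
Hunk 2: at line 3 remove [gmu,erzs,zhaw] add [cwqpq,dbnn] -> 12 lines: mwcoq wir kxovh cwqpq dbnn smfw hfsze vwu zikm kocg eexw pocg
Hunk 3: at line 2 remove [kxovh,cwqpq,dbnn] add [paf] -> 10 lines: mwcoq wir paf smfw hfsze vwu zikm kocg eexw pocg
Hunk 4: at line 3 remove [hfsze,vwu,zikm] add [amit] -> 8 lines: mwcoq wir paf smfw amit kocg eexw pocg
Final line 5: amit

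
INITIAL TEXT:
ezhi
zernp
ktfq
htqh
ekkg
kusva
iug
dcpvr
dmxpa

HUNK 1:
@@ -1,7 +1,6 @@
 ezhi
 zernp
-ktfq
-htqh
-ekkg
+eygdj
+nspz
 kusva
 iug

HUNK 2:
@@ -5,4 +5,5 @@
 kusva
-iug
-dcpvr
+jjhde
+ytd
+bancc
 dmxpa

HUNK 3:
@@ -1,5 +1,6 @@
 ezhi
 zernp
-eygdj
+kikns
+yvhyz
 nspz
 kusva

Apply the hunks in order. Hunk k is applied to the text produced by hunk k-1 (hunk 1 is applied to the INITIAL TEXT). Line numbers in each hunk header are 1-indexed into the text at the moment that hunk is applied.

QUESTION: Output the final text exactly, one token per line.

Hunk 1: at line 1 remove [ktfq,htqh,ekkg] add [eygdj,nspz] -> 8 lines: ezhi zernp eygdj nspz kusva iug dcpvr dmxpa
Hunk 2: at line 5 remove [iug,dcpvr] add [jjhde,ytd,bancc] -> 9 lines: ezhi zernp eygdj nspz kusva jjhde ytd bancc dmxpa
Hunk 3: at line 1 remove [eygdj] add [kikns,yvhyz] -> 10 lines: ezhi zernp kikns yvhyz nspz kusva jjhde ytd bancc dmxpa

Answer: ezhi
zernp
kikns
yvhyz
nspz
kusva
jjhde
ytd
bancc
dmxpa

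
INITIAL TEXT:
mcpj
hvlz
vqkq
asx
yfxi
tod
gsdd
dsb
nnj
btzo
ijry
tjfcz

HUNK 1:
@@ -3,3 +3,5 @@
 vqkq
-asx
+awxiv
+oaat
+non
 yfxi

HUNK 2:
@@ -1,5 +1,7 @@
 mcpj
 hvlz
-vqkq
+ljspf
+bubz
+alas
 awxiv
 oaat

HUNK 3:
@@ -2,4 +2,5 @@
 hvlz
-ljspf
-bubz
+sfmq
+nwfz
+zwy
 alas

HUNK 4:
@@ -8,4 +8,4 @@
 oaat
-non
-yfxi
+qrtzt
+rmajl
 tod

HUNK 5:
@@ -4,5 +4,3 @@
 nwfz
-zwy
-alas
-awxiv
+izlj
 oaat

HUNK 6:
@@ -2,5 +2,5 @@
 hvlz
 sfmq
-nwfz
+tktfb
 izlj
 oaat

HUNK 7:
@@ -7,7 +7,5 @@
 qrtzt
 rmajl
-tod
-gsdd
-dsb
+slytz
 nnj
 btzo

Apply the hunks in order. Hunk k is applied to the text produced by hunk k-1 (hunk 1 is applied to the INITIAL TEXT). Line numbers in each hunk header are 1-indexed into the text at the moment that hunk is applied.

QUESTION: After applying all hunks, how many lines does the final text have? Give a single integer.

Hunk 1: at line 3 remove [asx] add [awxiv,oaat,non] -> 14 lines: mcpj hvlz vqkq awxiv oaat non yfxi tod gsdd dsb nnj btzo ijry tjfcz
Hunk 2: at line 1 remove [vqkq] add [ljspf,bubz,alas] -> 16 lines: mcpj hvlz ljspf bubz alas awxiv oaat non yfxi tod gsdd dsb nnj btzo ijry tjfcz
Hunk 3: at line 2 remove [ljspf,bubz] add [sfmq,nwfz,zwy] -> 17 lines: mcpj hvlz sfmq nwfz zwy alas awxiv oaat non yfxi tod gsdd dsb nnj btzo ijry tjfcz
Hunk 4: at line 8 remove [non,yfxi] add [qrtzt,rmajl] -> 17 lines: mcpj hvlz sfmq nwfz zwy alas awxiv oaat qrtzt rmajl tod gsdd dsb nnj btzo ijry tjfcz
Hunk 5: at line 4 remove [zwy,alas,awxiv] add [izlj] -> 15 lines: mcpj hvlz sfmq nwfz izlj oaat qrtzt rmajl tod gsdd dsb nnj btzo ijry tjfcz
Hunk 6: at line 2 remove [nwfz] add [tktfb] -> 15 lines: mcpj hvlz sfmq tktfb izlj oaat qrtzt rmajl tod gsdd dsb nnj btzo ijry tjfcz
Hunk 7: at line 7 remove [tod,gsdd,dsb] add [slytz] -> 13 lines: mcpj hvlz sfmq tktfb izlj oaat qrtzt rmajl slytz nnj btzo ijry tjfcz
Final line count: 13

Answer: 13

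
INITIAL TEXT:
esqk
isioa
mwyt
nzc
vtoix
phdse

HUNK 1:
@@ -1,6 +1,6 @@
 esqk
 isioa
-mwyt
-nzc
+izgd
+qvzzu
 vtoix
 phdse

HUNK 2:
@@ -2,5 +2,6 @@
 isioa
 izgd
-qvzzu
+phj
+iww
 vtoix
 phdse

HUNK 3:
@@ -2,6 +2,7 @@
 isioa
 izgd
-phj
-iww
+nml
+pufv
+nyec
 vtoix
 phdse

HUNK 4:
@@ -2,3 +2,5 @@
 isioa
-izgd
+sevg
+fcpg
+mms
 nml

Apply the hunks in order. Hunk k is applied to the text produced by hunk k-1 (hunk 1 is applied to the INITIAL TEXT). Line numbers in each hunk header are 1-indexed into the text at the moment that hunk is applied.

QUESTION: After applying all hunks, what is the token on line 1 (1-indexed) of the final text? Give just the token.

Answer: esqk

Derivation:
Hunk 1: at line 1 remove [mwyt,nzc] add [izgd,qvzzu] -> 6 lines: esqk isioa izgd qvzzu vtoix phdse
Hunk 2: at line 2 remove [qvzzu] add [phj,iww] -> 7 lines: esqk isioa izgd phj iww vtoix phdse
Hunk 3: at line 2 remove [phj,iww] add [nml,pufv,nyec] -> 8 lines: esqk isioa izgd nml pufv nyec vtoix phdse
Hunk 4: at line 2 remove [izgd] add [sevg,fcpg,mms] -> 10 lines: esqk isioa sevg fcpg mms nml pufv nyec vtoix phdse
Final line 1: esqk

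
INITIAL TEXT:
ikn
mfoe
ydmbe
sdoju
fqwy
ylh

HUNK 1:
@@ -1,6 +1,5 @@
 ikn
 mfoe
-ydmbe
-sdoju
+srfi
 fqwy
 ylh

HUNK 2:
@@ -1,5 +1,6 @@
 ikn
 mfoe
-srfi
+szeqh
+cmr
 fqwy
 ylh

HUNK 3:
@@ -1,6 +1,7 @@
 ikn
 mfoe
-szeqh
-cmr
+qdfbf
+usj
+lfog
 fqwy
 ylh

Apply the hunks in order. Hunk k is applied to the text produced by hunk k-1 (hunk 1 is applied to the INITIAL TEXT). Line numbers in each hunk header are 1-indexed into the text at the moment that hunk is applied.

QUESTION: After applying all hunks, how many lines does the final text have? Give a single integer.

Hunk 1: at line 1 remove [ydmbe,sdoju] add [srfi] -> 5 lines: ikn mfoe srfi fqwy ylh
Hunk 2: at line 1 remove [srfi] add [szeqh,cmr] -> 6 lines: ikn mfoe szeqh cmr fqwy ylh
Hunk 3: at line 1 remove [szeqh,cmr] add [qdfbf,usj,lfog] -> 7 lines: ikn mfoe qdfbf usj lfog fqwy ylh
Final line count: 7

Answer: 7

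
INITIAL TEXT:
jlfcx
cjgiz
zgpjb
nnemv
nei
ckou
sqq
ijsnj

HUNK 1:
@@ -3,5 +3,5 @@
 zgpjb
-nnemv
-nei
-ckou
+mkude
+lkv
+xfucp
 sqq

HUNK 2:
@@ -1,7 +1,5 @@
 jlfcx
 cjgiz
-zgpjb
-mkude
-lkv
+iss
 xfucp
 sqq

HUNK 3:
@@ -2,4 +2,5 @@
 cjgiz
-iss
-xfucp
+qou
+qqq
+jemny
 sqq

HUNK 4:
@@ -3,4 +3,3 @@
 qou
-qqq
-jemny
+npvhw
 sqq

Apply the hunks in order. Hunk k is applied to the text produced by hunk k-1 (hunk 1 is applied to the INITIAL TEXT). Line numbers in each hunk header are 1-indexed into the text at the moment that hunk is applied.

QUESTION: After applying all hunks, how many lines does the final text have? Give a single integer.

Answer: 6

Derivation:
Hunk 1: at line 3 remove [nnemv,nei,ckou] add [mkude,lkv,xfucp] -> 8 lines: jlfcx cjgiz zgpjb mkude lkv xfucp sqq ijsnj
Hunk 2: at line 1 remove [zgpjb,mkude,lkv] add [iss] -> 6 lines: jlfcx cjgiz iss xfucp sqq ijsnj
Hunk 3: at line 2 remove [iss,xfucp] add [qou,qqq,jemny] -> 7 lines: jlfcx cjgiz qou qqq jemny sqq ijsnj
Hunk 4: at line 3 remove [qqq,jemny] add [npvhw] -> 6 lines: jlfcx cjgiz qou npvhw sqq ijsnj
Final line count: 6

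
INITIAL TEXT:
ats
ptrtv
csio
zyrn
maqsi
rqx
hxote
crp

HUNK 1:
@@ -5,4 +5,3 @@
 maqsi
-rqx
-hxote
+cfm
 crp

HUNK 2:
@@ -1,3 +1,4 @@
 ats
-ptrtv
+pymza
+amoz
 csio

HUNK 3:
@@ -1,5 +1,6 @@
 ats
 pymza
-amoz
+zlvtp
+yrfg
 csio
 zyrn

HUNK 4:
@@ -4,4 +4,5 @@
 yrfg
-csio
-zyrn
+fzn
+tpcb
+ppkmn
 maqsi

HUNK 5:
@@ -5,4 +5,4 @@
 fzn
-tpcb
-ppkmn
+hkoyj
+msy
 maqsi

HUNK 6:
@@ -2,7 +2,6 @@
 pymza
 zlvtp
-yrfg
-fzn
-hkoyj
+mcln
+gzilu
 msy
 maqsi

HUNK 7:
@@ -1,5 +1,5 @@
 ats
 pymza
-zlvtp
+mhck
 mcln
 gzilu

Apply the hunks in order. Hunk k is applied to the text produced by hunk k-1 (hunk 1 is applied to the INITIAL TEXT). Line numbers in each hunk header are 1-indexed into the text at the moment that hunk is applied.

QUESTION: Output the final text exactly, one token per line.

Answer: ats
pymza
mhck
mcln
gzilu
msy
maqsi
cfm
crp

Derivation:
Hunk 1: at line 5 remove [rqx,hxote] add [cfm] -> 7 lines: ats ptrtv csio zyrn maqsi cfm crp
Hunk 2: at line 1 remove [ptrtv] add [pymza,amoz] -> 8 lines: ats pymza amoz csio zyrn maqsi cfm crp
Hunk 3: at line 1 remove [amoz] add [zlvtp,yrfg] -> 9 lines: ats pymza zlvtp yrfg csio zyrn maqsi cfm crp
Hunk 4: at line 4 remove [csio,zyrn] add [fzn,tpcb,ppkmn] -> 10 lines: ats pymza zlvtp yrfg fzn tpcb ppkmn maqsi cfm crp
Hunk 5: at line 5 remove [tpcb,ppkmn] add [hkoyj,msy] -> 10 lines: ats pymza zlvtp yrfg fzn hkoyj msy maqsi cfm crp
Hunk 6: at line 2 remove [yrfg,fzn,hkoyj] add [mcln,gzilu] -> 9 lines: ats pymza zlvtp mcln gzilu msy maqsi cfm crp
Hunk 7: at line 1 remove [zlvtp] add [mhck] -> 9 lines: ats pymza mhck mcln gzilu msy maqsi cfm crp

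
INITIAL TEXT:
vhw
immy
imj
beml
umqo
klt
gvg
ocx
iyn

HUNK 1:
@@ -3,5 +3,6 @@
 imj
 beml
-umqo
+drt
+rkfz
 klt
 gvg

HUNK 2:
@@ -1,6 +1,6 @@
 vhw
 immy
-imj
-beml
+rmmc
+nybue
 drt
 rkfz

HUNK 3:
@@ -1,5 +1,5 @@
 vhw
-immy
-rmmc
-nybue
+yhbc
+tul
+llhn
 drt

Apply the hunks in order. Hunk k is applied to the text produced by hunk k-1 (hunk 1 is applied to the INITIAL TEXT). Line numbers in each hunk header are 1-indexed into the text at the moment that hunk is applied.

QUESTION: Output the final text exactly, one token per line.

Hunk 1: at line 3 remove [umqo] add [drt,rkfz] -> 10 lines: vhw immy imj beml drt rkfz klt gvg ocx iyn
Hunk 2: at line 1 remove [imj,beml] add [rmmc,nybue] -> 10 lines: vhw immy rmmc nybue drt rkfz klt gvg ocx iyn
Hunk 3: at line 1 remove [immy,rmmc,nybue] add [yhbc,tul,llhn] -> 10 lines: vhw yhbc tul llhn drt rkfz klt gvg ocx iyn

Answer: vhw
yhbc
tul
llhn
drt
rkfz
klt
gvg
ocx
iyn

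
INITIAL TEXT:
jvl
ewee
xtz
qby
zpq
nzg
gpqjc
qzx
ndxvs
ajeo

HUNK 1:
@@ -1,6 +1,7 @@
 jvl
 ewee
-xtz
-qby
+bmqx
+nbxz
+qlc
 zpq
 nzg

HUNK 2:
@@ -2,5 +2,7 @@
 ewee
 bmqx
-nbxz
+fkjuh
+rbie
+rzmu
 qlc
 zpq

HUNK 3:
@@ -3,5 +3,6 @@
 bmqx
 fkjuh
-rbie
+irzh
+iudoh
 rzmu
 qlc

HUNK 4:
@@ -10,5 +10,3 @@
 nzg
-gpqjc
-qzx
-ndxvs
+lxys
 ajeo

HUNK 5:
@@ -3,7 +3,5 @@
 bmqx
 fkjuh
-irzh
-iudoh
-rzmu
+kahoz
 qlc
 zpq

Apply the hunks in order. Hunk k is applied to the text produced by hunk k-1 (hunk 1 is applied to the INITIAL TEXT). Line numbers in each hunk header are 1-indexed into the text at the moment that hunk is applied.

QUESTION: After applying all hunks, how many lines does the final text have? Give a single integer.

Hunk 1: at line 1 remove [xtz,qby] add [bmqx,nbxz,qlc] -> 11 lines: jvl ewee bmqx nbxz qlc zpq nzg gpqjc qzx ndxvs ajeo
Hunk 2: at line 2 remove [nbxz] add [fkjuh,rbie,rzmu] -> 13 lines: jvl ewee bmqx fkjuh rbie rzmu qlc zpq nzg gpqjc qzx ndxvs ajeo
Hunk 3: at line 3 remove [rbie] add [irzh,iudoh] -> 14 lines: jvl ewee bmqx fkjuh irzh iudoh rzmu qlc zpq nzg gpqjc qzx ndxvs ajeo
Hunk 4: at line 10 remove [gpqjc,qzx,ndxvs] add [lxys] -> 12 lines: jvl ewee bmqx fkjuh irzh iudoh rzmu qlc zpq nzg lxys ajeo
Hunk 5: at line 3 remove [irzh,iudoh,rzmu] add [kahoz] -> 10 lines: jvl ewee bmqx fkjuh kahoz qlc zpq nzg lxys ajeo
Final line count: 10

Answer: 10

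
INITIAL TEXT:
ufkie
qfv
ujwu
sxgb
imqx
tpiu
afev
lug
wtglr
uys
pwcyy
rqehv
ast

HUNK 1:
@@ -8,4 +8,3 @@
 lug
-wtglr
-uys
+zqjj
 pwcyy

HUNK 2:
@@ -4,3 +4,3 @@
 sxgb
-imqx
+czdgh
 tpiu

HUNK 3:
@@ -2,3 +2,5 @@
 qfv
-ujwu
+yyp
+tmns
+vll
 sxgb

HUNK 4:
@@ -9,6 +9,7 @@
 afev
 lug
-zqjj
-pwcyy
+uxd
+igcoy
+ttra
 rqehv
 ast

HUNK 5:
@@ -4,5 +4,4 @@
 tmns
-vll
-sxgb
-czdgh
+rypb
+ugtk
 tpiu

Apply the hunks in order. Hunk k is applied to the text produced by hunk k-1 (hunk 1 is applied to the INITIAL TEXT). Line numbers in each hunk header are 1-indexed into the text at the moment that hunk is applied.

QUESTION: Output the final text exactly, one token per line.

Answer: ufkie
qfv
yyp
tmns
rypb
ugtk
tpiu
afev
lug
uxd
igcoy
ttra
rqehv
ast

Derivation:
Hunk 1: at line 8 remove [wtglr,uys] add [zqjj] -> 12 lines: ufkie qfv ujwu sxgb imqx tpiu afev lug zqjj pwcyy rqehv ast
Hunk 2: at line 4 remove [imqx] add [czdgh] -> 12 lines: ufkie qfv ujwu sxgb czdgh tpiu afev lug zqjj pwcyy rqehv ast
Hunk 3: at line 2 remove [ujwu] add [yyp,tmns,vll] -> 14 lines: ufkie qfv yyp tmns vll sxgb czdgh tpiu afev lug zqjj pwcyy rqehv ast
Hunk 4: at line 9 remove [zqjj,pwcyy] add [uxd,igcoy,ttra] -> 15 lines: ufkie qfv yyp tmns vll sxgb czdgh tpiu afev lug uxd igcoy ttra rqehv ast
Hunk 5: at line 4 remove [vll,sxgb,czdgh] add [rypb,ugtk] -> 14 lines: ufkie qfv yyp tmns rypb ugtk tpiu afev lug uxd igcoy ttra rqehv ast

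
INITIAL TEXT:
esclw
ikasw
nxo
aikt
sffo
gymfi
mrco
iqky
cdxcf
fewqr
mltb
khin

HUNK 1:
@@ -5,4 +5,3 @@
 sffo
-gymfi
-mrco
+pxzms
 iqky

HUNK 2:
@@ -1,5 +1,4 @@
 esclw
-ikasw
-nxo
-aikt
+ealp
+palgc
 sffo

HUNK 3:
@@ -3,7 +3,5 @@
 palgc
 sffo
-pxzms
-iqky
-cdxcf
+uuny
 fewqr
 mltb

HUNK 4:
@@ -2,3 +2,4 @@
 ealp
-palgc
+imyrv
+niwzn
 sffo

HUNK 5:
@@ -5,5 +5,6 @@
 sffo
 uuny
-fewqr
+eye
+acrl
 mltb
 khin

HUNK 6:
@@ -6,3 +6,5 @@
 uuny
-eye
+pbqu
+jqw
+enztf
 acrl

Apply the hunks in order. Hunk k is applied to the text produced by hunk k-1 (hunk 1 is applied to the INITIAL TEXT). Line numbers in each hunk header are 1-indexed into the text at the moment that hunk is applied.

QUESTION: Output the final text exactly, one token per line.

Hunk 1: at line 5 remove [gymfi,mrco] add [pxzms] -> 11 lines: esclw ikasw nxo aikt sffo pxzms iqky cdxcf fewqr mltb khin
Hunk 2: at line 1 remove [ikasw,nxo,aikt] add [ealp,palgc] -> 10 lines: esclw ealp palgc sffo pxzms iqky cdxcf fewqr mltb khin
Hunk 3: at line 3 remove [pxzms,iqky,cdxcf] add [uuny] -> 8 lines: esclw ealp palgc sffo uuny fewqr mltb khin
Hunk 4: at line 2 remove [palgc] add [imyrv,niwzn] -> 9 lines: esclw ealp imyrv niwzn sffo uuny fewqr mltb khin
Hunk 5: at line 5 remove [fewqr] add [eye,acrl] -> 10 lines: esclw ealp imyrv niwzn sffo uuny eye acrl mltb khin
Hunk 6: at line 6 remove [eye] add [pbqu,jqw,enztf] -> 12 lines: esclw ealp imyrv niwzn sffo uuny pbqu jqw enztf acrl mltb khin

Answer: esclw
ealp
imyrv
niwzn
sffo
uuny
pbqu
jqw
enztf
acrl
mltb
khin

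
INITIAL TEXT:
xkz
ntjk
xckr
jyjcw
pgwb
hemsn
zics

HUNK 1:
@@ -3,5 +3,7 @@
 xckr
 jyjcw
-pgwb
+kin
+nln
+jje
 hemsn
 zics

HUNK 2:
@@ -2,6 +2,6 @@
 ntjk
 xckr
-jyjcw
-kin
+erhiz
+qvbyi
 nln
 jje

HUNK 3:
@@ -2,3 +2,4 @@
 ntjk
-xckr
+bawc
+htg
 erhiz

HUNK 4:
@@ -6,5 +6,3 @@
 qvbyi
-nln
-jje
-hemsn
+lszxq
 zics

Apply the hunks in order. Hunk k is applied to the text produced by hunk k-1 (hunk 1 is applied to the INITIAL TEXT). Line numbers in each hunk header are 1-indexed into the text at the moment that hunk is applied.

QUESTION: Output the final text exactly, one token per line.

Answer: xkz
ntjk
bawc
htg
erhiz
qvbyi
lszxq
zics

Derivation:
Hunk 1: at line 3 remove [pgwb] add [kin,nln,jje] -> 9 lines: xkz ntjk xckr jyjcw kin nln jje hemsn zics
Hunk 2: at line 2 remove [jyjcw,kin] add [erhiz,qvbyi] -> 9 lines: xkz ntjk xckr erhiz qvbyi nln jje hemsn zics
Hunk 3: at line 2 remove [xckr] add [bawc,htg] -> 10 lines: xkz ntjk bawc htg erhiz qvbyi nln jje hemsn zics
Hunk 4: at line 6 remove [nln,jje,hemsn] add [lszxq] -> 8 lines: xkz ntjk bawc htg erhiz qvbyi lszxq zics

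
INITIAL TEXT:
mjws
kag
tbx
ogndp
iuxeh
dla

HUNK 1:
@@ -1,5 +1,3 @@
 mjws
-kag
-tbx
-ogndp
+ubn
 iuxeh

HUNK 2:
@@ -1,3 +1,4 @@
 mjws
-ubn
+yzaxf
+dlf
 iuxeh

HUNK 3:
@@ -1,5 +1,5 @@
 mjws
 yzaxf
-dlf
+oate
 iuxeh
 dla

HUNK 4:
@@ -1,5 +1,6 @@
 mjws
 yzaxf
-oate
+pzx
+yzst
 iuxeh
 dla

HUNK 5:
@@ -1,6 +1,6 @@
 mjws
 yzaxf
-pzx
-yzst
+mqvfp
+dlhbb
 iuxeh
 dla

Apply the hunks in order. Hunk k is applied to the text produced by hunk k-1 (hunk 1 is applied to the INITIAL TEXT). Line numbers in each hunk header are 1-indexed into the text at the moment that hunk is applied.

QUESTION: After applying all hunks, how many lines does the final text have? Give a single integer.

Answer: 6

Derivation:
Hunk 1: at line 1 remove [kag,tbx,ogndp] add [ubn] -> 4 lines: mjws ubn iuxeh dla
Hunk 2: at line 1 remove [ubn] add [yzaxf,dlf] -> 5 lines: mjws yzaxf dlf iuxeh dla
Hunk 3: at line 1 remove [dlf] add [oate] -> 5 lines: mjws yzaxf oate iuxeh dla
Hunk 4: at line 1 remove [oate] add [pzx,yzst] -> 6 lines: mjws yzaxf pzx yzst iuxeh dla
Hunk 5: at line 1 remove [pzx,yzst] add [mqvfp,dlhbb] -> 6 lines: mjws yzaxf mqvfp dlhbb iuxeh dla
Final line count: 6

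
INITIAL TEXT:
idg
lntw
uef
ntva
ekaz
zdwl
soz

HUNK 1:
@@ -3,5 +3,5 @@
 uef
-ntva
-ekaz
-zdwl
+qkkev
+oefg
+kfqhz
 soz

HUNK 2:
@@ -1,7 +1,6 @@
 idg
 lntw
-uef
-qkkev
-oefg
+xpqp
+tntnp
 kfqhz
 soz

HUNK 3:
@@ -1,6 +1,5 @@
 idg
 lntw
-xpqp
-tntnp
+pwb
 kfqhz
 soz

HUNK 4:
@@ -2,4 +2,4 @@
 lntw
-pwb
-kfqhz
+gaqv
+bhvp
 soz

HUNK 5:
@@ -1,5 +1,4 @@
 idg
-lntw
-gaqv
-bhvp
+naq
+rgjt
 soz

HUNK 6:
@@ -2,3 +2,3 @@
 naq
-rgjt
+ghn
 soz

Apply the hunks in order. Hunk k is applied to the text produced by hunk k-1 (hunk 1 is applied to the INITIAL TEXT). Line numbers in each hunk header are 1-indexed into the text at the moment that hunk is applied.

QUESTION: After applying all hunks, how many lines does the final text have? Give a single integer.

Answer: 4

Derivation:
Hunk 1: at line 3 remove [ntva,ekaz,zdwl] add [qkkev,oefg,kfqhz] -> 7 lines: idg lntw uef qkkev oefg kfqhz soz
Hunk 2: at line 1 remove [uef,qkkev,oefg] add [xpqp,tntnp] -> 6 lines: idg lntw xpqp tntnp kfqhz soz
Hunk 3: at line 1 remove [xpqp,tntnp] add [pwb] -> 5 lines: idg lntw pwb kfqhz soz
Hunk 4: at line 2 remove [pwb,kfqhz] add [gaqv,bhvp] -> 5 lines: idg lntw gaqv bhvp soz
Hunk 5: at line 1 remove [lntw,gaqv,bhvp] add [naq,rgjt] -> 4 lines: idg naq rgjt soz
Hunk 6: at line 2 remove [rgjt] add [ghn] -> 4 lines: idg naq ghn soz
Final line count: 4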